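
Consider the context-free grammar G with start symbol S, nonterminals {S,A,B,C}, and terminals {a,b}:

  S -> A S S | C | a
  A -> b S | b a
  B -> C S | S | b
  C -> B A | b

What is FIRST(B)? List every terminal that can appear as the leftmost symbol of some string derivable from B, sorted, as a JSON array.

FIRST iteration:
iter 1:
  A via A→b S: +{b}
  B via B→b: +{b}
  C via C→B A: +{b}
  S via S→A S S: +{b}
  S via S→a: +{a}
  FIRST[S]={a,b}  FIRST[A]={b}  FIRST[B]={b}  FIRST[C]={b}
iter 2:
  B via B→S: +{a}
  C via C→B A: +{a}
  FIRST[S]={a,b}  FIRST[A]={b}  FIRST[B]={a,b}  FIRST[C]={a,b}
iter 3: (stable)
  FIRST[S]={a,b}  FIRST[A]={b}  FIRST[B]={a,b}  FIRST[C]={a,b}

FIRST(B) = ["a", "b"]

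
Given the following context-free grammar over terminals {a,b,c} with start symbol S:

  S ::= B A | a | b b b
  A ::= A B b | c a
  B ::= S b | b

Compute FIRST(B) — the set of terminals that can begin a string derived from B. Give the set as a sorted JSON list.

FIRST sets, iterate to fixpoint:
round 1:
  A via A→c a: +{c}
  B via B→b: +{b}
  S via S→B A: +{b}
  S via S→a: +{a}
  S: {a,b}  A: {c}  B: {b}
round 2:
  B via B→S b: +{a}
  S: {a,b}  A: {c}  B: {a,b}
round 3: (no change)
  S: {a,b}  A: {c}  B: {a,b}

FIRST(B) = ["a", "b"]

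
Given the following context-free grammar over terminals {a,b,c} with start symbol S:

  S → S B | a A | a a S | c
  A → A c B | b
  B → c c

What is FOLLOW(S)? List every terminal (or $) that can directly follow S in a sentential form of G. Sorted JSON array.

FIRST iteration:
iter 1:
  A via A→b: +{b}
  B via B→c c: +{c}
  S via S→a A: +{a}
  S via S→c: +{c}
  FIRST[S]={a,c}  FIRST[A]={b}  FIRST[B]={c}
iter 2: (stable)
  FIRST[S]={a,c}  FIRST[A]={b}  FIRST[B]={c}

FOLLOW sets:
initialize: $ ∈ FOLLOW(S)
pass 1:
  A→A c B: FOLLOW(A) ⊇ FIRST(c) = {c}; new: +{c}
  A→A c B: FOLLOW(B) ⊇ FOLLOW(A) ⊇ {c}; new: +{c}
  S→S B: FOLLOW(S) ⊇ FIRST(B) = {c}; new: +{c}
  S→S B: FOLLOW(B) ⊇ FOLLOW(S) ⊇ {$,c}; new: +{$}
  S→a A: FOLLOW(A) ⊇ FOLLOW(S) ⊇ {$,c}; new: +{$}
  FOLLOW[S]={$,c}  FOLLOW[A]={$,c}  FOLLOW[B]={$,c}
pass 2: (no change)
  FOLLOW[S]={$,c}  FOLLOW[A]={$,c}  FOLLOW[B]={$,c}

FOLLOW(S) = ["$", "c"]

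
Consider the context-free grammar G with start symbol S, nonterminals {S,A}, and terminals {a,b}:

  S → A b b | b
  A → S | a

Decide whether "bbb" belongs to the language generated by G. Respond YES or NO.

Convert to CNF:
  S -> A X2 | b
  A -> A X1 | a | b
  T0 -> b
  X1 -> T0 T0
  X2 -> T0 T0

Fill CYK table bottom-up:
  [0..0]={A,S,T0}  "b"  orig:{A,S}
  [1..1]={A,S,T0}  "b"  orig:{A,S}
  [2..2]={A,S,T0}  "b"  orig:{A,S}
  [0..1]={X1,X2}  "bb"  orig:{}
  [1..2]={X1,X2}  "bb"  orig:{}
  [0..2]={A,S}  "bbb"

S ∈ T[0,2] ⇒ YES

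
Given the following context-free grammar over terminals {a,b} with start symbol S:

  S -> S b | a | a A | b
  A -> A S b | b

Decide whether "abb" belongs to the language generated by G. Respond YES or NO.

CNF form of G:
  S -> S T0 | T1 A | a | b
  A -> A X2 | b
  T0 -> b
  T1 -> a
  X2 -> S T0

CYK table (by increasing span):
  [0..0]={S,T1}  "a"  orig:{S}
  [1..1]={A,S,T0}  "b"  orig:{A,S}
  [2..2]={A,S,T0}  "b"  orig:{A,S}
  [0..1]={S,X2}  "ab"  orig:{S}
  [1..2]={S,X2}  "bb"  orig:{S}
  [0..2]={S,X2}  "abb"  orig:{S}

S ∈ T[0,2] ⇒ YES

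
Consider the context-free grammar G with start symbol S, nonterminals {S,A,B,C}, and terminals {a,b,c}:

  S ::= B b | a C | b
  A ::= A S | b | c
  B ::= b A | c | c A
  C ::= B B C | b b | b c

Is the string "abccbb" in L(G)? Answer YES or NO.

CNF form of G:
  S -> B T0 | T2 C | b
  A -> A S | b | c
  B -> T0 A | T1 A | c
  C -> B X3 | T0 T0 | T0 T1
  T0 -> b
  T1 -> c
  T2 -> a
  X3 -> B C

CYK table (by increasing span):
  [0..0]={T2}  "a"  orig:{}
  [1..1]={A,S,T0}  "b"  orig:{A,S}
  [2..2]={A,B,T1}  "c"  orig:{A,B}
  [3..3]={A,B,T1}  "c"  orig:{A,B}
  [4..4]={A,S,T0}  "b"  orig:{A,S}
  [5..5]={A,S,T0}  "b"  orig:{A,S}
  [0..1]=∅  "ab"
  [1..2]={B,C}  "bc"
  [2..3]={B}  "cc"
  [3..4]={A,B,S}  "cb"
  [4..5]={A,B,C}  "bb"
  [0..2]={S}  "abc"
  [1..3]=∅  "bcc"
  [2..4]={A,B,S}  "ccb"
  [3..5]={A,B,S,X3}  "cbb"  orig:{A,B,S}
  [0..3]=∅  "abcc"
  [1..4]={A,B}  "bccb"
  [2..5]={A,B,C,S,X3}  "ccbb"  orig:{A,B,C,S}
  [0..4]=∅  "abccb"
  [1..5]={A,B,C,S}  "bccbb"
  [0..5]={S}  "abccbb"

S ∈ T[0,5] ⇒ YES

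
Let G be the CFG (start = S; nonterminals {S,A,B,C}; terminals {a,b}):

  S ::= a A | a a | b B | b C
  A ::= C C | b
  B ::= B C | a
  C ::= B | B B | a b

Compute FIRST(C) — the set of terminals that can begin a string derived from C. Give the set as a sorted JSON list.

Compute FIRST by fixpoint:
[1]
  A via A→b: +{b}
  B via B→a: +{a}
  C via C→B: +{a}
  S via S→a A: +{a}
  S via S→b B: +{b}
  FIRST[S]={a,b}  FIRST[A]={b}  FIRST[B]={a}  FIRST[C]={a}
[2]
  A via A→C C: +{a}
  FIRST[S]={a,b}  FIRST[A]={a,b}  FIRST[B]={a}  FIRST[C]={a}
[3] (no change)
  FIRST[S]={a,b}  FIRST[A]={a,b}  FIRST[B]={a}  FIRST[C]={a}

FIRST(C) = ["a"]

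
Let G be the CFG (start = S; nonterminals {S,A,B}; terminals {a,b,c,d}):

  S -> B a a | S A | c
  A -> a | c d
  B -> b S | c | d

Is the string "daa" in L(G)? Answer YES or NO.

Convert to CNF:
  S -> B X4 | S A | c
  A -> T0 T1 | a
  B -> T2 S | c | d
  T0 -> c
  T1 -> d
  T2 -> b
  T3 -> a
  X4 -> T3 T3

CYK table (by increasing span):
  [0..0]={B,T1}  "d"  orig:{B}
  [1..1]={A,T3}  "a"  orig:{A}
  [2..2]={A,T3}  "a"  orig:{A}
  [0..1]=∅  "da"
  [1..2]={X4}  "aa"  orig:{}
  [0..2]={S}  "daa"

S ∈ T[0,2] ⇒ YES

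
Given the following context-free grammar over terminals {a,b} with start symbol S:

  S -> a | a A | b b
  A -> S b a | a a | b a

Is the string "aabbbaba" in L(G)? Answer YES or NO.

CNF form of G:
  S -> T0 T0 | T1 A | a
  A -> S X2 | T0 T1 | T1 T1
  T0 -> b
  T1 -> a
  X2 -> T0 T1

CYK fill:
  [0..0]={S,T1}  "a"  orig:{S}
  [1..1]={S,T1}  "a"  orig:{S}
  [2..2]={T0}  "b"  orig:{}
  [3..3]={T0}  "b"  orig:{}
  [4..4]={T0}  "b"  orig:{}
  [5..5]={S,T1}  "a"  orig:{S}
  [6..6]={T0}  "b"  orig:{}
  [7..7]={S,T1}  "a"  orig:{S}
  [0..1]={A}  "aa"
  [1..2]=∅  "ab"
  [2..3]={S}  "bb"
  [3..4]={S}  "bb"
  [4..5]={A,X2}  "ba"  orig:{A}
  [5..6]=∅  "ab"
  [6..7]={A,X2}  "ba"  orig:{A}
  [0..2]=∅  "aab"
  [1..3]=∅  "abb"
  [2..4]=∅  "bbb"
  [3..5]=∅  "bba"
  [4..6]=∅  "bab"
  [5..7]={A,S}  "aba"
  [0..3]=∅  "aabb"
  [1..4]=∅  "abbb"
  [2..5]={A}  "bbba"
  [3..6]=∅  "bbab"
  [4..7]=∅  "baba"
  [0..4]=∅  "aabbb"
  [1..5]={S}  "abbba"
  [2..6]=∅  "bbbab"
  [3..7]=∅  "bbaba"
  [0..5]=∅  "aabbba"
  [1..6]=∅  "abbbab"
  [2..7]=∅  "bbbaba"
  [0..6]=∅  "aabbbab"
  [1..7]={A}  "abbbaba"
  [0..7]={S}  "aabbbaba"

S ∈ T[0,7] ⇒ YES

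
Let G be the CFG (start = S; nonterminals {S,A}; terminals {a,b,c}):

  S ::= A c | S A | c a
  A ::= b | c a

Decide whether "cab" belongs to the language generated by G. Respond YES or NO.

Convert to CNF:
  S -> A T0 | S A | T0 T1
  A -> T0 T1 | b
  T0 -> c
  T1 -> a

Fill CYK table bottom-up:
  cell(0,0) c: {T0}  orig:{}
  cell(1,1) a: {T1}  orig:{}
  cell(2,2) b: {A}
  cell(0,1) ca: {A,S}
  cell(1,2) ab: ∅
  cell(0,2) cab: {S}

S ∈ T[0,2] ⇒ YES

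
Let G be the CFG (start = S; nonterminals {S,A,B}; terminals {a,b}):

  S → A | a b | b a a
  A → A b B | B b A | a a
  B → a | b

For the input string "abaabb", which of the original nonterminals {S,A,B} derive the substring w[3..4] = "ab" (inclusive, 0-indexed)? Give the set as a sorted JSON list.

CNF form of G:
  S -> A X4 | B X5 | T0 X6 | T1 T0 | T1 T1
  A -> A X2 | B X3 | T1 T1
  B -> a | b
  T0 -> b
  T1 -> a
  X2 -> T0 B
  X3 -> T0 A
  X4 -> T0 B
  X5 -> T0 A
  X6 -> T1 T1

Fill CYK table bottom-up (cells [i..j] with 3 ≤ i ≤ j ≤ 4 only):
  T[3,3] 'a' = {B,T1}  orig:{B}
  T[4,4] 'b' = {B,T0}  orig:{B}
  T[3,4] 'ab' = {S}

Original NTs in T[3,4] deriving "ab": ["S"]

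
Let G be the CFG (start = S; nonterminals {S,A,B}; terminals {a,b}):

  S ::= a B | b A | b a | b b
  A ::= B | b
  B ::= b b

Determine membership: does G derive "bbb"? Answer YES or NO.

CNF form of G:
  S -> T0 A | T0 T0 | T0 T1 | T1 B
  A -> T0 T0 | b
  B -> T0 T0
  T0 -> b
  T1 -> a

CYK fill:
  T[0,0] 'b' = {A,T0}  orig:{A}
  T[1,1] 'b' = {A,T0}  orig:{A}
  T[2,2] 'b' = {A,T0}  orig:{A}
  T[0,1] 'bb' = {A,B,S}
  T[1,2] 'bb' = {A,B,S}
  T[0,2] 'bbb' = {S}

S ∈ T[0,2] ⇒ YES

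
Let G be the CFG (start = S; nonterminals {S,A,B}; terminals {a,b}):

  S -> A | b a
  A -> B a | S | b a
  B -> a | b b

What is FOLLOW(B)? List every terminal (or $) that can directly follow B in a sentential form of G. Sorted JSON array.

FIRST sets, iterate to fixpoint:
iter 1:
  A via A→b a: +{b}
  B via B→a: +{a}
  B via B→b b: +{b}
  S via S→A: +{b}
  FIRST(S)={b}  FIRST(A)={b}  FIRST(B)={a,b}
iter 2:
  A via A→B a: +{a}
  S via S→A: +{a}
  FIRST(S)={a,b}  FIRST(A)={a,b}  FIRST(B)={a,b}
iter 3: (no change)
  FIRST(S)={a,b}  FIRST(A)={a,b}  FIRST(B)={a,b}

FOLLOW iteration:
FOLLOW(S) := {$}
[1]
  A→B a: FOLLOW(B) ⊇ FIRST(a) = {a}; new: +{a}
  S→A: FOLLOW(A) ⊇ FOLLOW(S) ⊇ {$}; new: +{$}
  S: {$}  A: {$}  B: {a}
[2] done
  S: {$}  A: {$}  B: {a}

FOLLOW(B) = ["a"]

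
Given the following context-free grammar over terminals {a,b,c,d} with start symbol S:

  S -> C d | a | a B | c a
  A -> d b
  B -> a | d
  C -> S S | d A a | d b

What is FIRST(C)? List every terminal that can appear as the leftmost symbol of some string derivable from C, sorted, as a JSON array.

FIRST sets, iterate to fixpoint:
round 1:
  A via A→d b: +{d}
  B via B→a: +{a}
  B via B→d: +{d}
  C via C→d A a: +{d}
  S via S→C d: +{d}
  S via S→a: +{a}
  S via S→c a: +{c}
  S: {a,c,d}  A: {d}  B: {a,d}  C: {d}
round 2:
  C via C→S S: +{a,c}
  S: {a,c,d}  A: {d}  B: {a,d}  C: {a,c,d}
round 3: done
  S: {a,c,d}  A: {d}  B: {a,d}  C: {a,c,d}

FIRST(C) = ["a", "c", "d"]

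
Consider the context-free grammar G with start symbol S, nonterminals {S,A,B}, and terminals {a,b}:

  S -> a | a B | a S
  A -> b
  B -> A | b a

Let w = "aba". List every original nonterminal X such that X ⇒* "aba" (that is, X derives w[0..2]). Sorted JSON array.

Convert to CNF:
  S -> T1 B | T1 S | a
  A -> b
  B -> T0 T1 | b
  T0 -> b
  T1 -> a

CYK fill, restricted to cells inside w[0..2]:
  T[0,0] 'a' = {S,T1}  orig:{S}
  T[1,1] 'b' = {A,B,T0}  orig:{A,B}
  T[2,2] 'a' = {S,T1}  orig:{S}
  T[0,1] 'ab' = {S}
  T[1,2] 'ba' = {B}
  T[0,2] 'aba' = {S}

Original NTs in T[0,2] deriving "aba": ["S"]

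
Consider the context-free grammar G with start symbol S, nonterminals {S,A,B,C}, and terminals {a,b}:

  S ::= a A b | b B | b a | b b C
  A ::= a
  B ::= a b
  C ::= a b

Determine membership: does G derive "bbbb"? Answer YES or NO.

CNF form of G:
  S -> T0 X2 | T1 B | T1 T0 | T1 X3
  A -> a
  B -> T0 T1
  C -> T0 T1
  T0 -> a
  T1 -> b
  X2 -> A T1
  X3 -> T1 C

CYK fill:
  [0..0]={T1}  "b"  orig:{}
  [1..1]={T1}  "b"  orig:{}
  [2..2]={T1}  "b"  orig:{}
  [3..3]={T1}  "b"  orig:{}
  [0..1]=∅  "bb"
  [1..2]=∅  "bb"
  [2..3]=∅  "bb"
  [0..2]=∅  "bbb"
  [1..3]=∅  "bbb"
  [0..3]=∅  "bbbb"

S ∉ T[0,3] ⇒ NO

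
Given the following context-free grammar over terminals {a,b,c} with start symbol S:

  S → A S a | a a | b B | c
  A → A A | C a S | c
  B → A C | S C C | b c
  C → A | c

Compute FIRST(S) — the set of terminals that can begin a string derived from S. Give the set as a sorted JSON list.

Compute FIRST by fixpoint:
pass 1:
  A via A→c: +{c}
  B via B→A C: +{c}
  B via B→b c: +{b}
  C via C→A: +{c}
  S via S→A S a: +{c}
  S via S→a a: +{a}
  S via S→b B: +{b}
  S: {a,b,c}  A: {c}  B: {b,c}  C: {c}
pass 2:
  B via B→S C C: +{a}
  S: {a,b,c}  A: {c}  B: {a,b,c}  C: {c}
pass 3: done
  S: {a,b,c}  A: {c}  B: {a,b,c}  C: {c}

FIRST(S) = ["a", "b", "c"]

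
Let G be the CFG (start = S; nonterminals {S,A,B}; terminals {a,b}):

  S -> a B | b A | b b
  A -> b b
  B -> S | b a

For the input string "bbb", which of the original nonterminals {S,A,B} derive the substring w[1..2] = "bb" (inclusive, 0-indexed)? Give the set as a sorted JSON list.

CNF form of G:
  S -> T0 A | T0 T0 | T1 B
  A -> T0 T0
  B -> T0 A | T0 T0 | T0 T1 | T1 B
  T0 -> b
  T1 -> a

CYK table (by increasing span) (cells [i..j] with 1 ≤ i ≤ j ≤ 2 only):
  T[1,1] 'b' = {T0}  orig:{}
  T[2,2] 'b' = {T0}  orig:{}
  T[1,2] 'bb' = {A,B,S}

Original NTs in T[1,2] deriving "bb": ["A", "B", "S"]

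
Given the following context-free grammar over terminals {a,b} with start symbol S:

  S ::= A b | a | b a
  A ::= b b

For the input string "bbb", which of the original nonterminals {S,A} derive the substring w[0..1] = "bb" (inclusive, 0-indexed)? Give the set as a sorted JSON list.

Convert to CNF:
  S -> A T0 | T0 T1 | a
  A -> T0 T0
  T0 -> b
  T1 -> a

CYK table (by increasing span) (cells [i..j] with 0 ≤ i ≤ j ≤ 1 only):
  [0..0]={T0}  "b"  orig:{}
  [1..1]={T0}  "b"  orig:{}
  [0..1]={A}  "bb"

Original NTs in T[0,1] deriving "bb": ["A"]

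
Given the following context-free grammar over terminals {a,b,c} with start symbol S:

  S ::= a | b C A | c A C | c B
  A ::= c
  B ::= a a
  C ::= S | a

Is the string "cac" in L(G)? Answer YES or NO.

CNF form of G:
  S -> T1 X5 | T2 B | T2 X6 | a
  A -> c
  B -> T0 T0
  C -> T1 X3 | T2 B | T2 X4 | a
  T0 -> a
  T1 -> b
  T2 -> c
  X3 -> C A
  X4 -> A C
  X5 -> C A
  X6 -> A C

CYK table (by increasing span):
  T[0,0] 'c' = {A,T2}  orig:{A}
  T[1,1] 'a' = {C,S,T0}  orig:{C,S}
  T[2,2] 'c' = {A,T2}  orig:{A}
  T[0,1] 'ca' = {X4,X6}  orig:{}
  T[1,2] 'ac' = {X3,X5}  orig:{}
  T[0,2] 'cac' = ∅

S ∉ T[0,2] ⇒ NO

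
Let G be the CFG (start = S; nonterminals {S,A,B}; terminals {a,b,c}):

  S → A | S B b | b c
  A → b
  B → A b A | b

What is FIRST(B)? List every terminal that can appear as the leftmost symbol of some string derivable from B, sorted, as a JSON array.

Compute FIRST by fixpoint:
pass 1:
  A via A→b: +{b}
  B via B→A b A: +{b}
  S via S→A: +{b}
  S: {b}  A: {b}  B: {b}
pass 2: done
  S: {b}  A: {b}  B: {b}

FIRST(B) = ["b"]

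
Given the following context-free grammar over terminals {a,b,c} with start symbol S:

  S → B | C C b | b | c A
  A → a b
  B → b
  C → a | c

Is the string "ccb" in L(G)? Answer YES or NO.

Convert to CNF:
  S -> C X3 | T2 A | b
  A -> T0 T1
  B -> b
  C -> a | c
  T0 -> a
  T1 -> b
  T2 -> c
  X3 -> C T1

CYK table (by increasing span):
  [0..0]={C,T2}  "c"  orig:{C}
  [1..1]={C,T2}  "c"  orig:{C}
  [2..2]={B,S,T1}  "b"  orig:{B,S}
  [0..1]=∅  "cc"
  [1..2]={X3}  "cb"  orig:{}
  [0..2]={S}  "ccb"

S ∈ T[0,2] ⇒ YES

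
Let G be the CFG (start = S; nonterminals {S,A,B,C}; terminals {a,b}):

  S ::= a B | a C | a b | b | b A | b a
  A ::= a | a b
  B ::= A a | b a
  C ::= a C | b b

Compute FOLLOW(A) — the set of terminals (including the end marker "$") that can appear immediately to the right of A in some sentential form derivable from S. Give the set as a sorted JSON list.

Compute FIRST by fixpoint:
round 1:
  A via A→a: +{a}
  B via B→A a: +{a}
  B via B→b a: +{b}
  C via C→a C: +{a}
  C via C→b b: +{b}
  S via S→a B: +{a}
  S via S→b: +{b}
  S: {a,b}  A: {a}  B: {a,b}  C: {a,b}
round 2: (stable)
  S: {a,b}  A: {a}  B: {a,b}  C: {a,b}

Compute FOLLOW by fixpoint:
seed FOLLOW(S) with $
[1]
  B→A a: FOLLOW(A) ⊇ FIRST(a) = {a}; new: +{a}
  S→a B: FOLLOW(B) ⊇ FOLLOW(S) ⊇ {$}; new: +{$}
  S→a C: FOLLOW(C) ⊇ FOLLOW(S) ⊇ {$}; new: +{$}
  S→b A: FOLLOW(A) ⊇ FOLLOW(S) ⊇ {$}; new: +{$}
  S: {$}  A: {$,a}  B: {$}  C: {$}
[2] done
  S: {$}  A: {$,a}  B: {$}  C: {$}

FOLLOW(A) = ["$", "a"]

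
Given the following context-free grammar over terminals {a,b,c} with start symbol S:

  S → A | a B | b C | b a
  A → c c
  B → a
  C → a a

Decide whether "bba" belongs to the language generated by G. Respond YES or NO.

CNF form of G:
  S -> T0 T0 | T1 B | T2 C | T2 T1
  A -> T0 T0
  B -> a
  C -> T1 T1
  T0 -> c
  T1 -> a
  T2 -> b

CYK table (by increasing span):
  cell(0,0) b: {T2}  orig:{}
  cell(1,1) b: {T2}  orig:{}
  cell(2,2) a: {B,T1}  orig:{B}
  cell(0,1) bb: ∅
  cell(1,2) ba: {S}
  cell(0,2) bba: ∅

S ∉ T[0,2] ⇒ NO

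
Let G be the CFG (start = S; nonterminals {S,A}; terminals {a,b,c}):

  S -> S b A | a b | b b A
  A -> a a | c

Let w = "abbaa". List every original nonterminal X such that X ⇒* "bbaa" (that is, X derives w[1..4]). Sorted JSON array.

Convert to CNF:
  S -> S X2 | T0 T1 | T1 X3
  A -> T0 T0 | c
  T0 -> a
  T1 -> b
  X2 -> T1 A
  X3 -> T1 A

Fill CYK table bottom-up — only the sub-triangle for w[1..4]:
  [1..1]={T1}  "b"  orig:{}
  [2..2]={T1}  "b"  orig:{}
  [3..3]={T0}  "a"  orig:{}
  [4..4]={T0}  "a"  orig:{}
  [1..2]=∅  "bb"
  [2..3]=∅  "ba"
  [3..4]={A}  "aa"
  [1..3]=∅  "bba"
  [2..4]={X2,X3}  "baa"  orig:{}
  [1..4]={S}  "bbaa"

Original NTs in T[1,4] deriving "bbaa": ["S"]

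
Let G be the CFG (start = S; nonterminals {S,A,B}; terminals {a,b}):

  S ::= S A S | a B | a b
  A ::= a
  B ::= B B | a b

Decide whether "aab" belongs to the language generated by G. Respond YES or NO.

Convert to CNF:
  S -> S X2 | T0 B | T0 T1
  A -> a
  B -> B B | T0 T1
  T0 -> a
  T1 -> b
  X2 -> A S

CYK fill:
  cell(0,0) a: {A,T0}  orig:{A}
  cell(1,1) a: {A,T0}  orig:{A}
  cell(2,2) b: {T1}  orig:{}
  cell(0,1) aa: ∅
  cell(1,2) ab: {B,S}
  cell(0,2) aab: {S,X2}  orig:{S}

S ∈ T[0,2] ⇒ YES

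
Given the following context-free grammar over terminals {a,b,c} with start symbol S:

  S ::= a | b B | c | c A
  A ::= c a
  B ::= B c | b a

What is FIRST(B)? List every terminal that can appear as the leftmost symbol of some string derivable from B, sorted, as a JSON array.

FIRST iteration:
round 1:
  A via A→c a: +{c}
  B via B→b a: +{b}
  S via S→a: +{a}
  S via S→b B: +{b}
  S via S→c: +{c}
  FIRST[S]={a,b,c}  FIRST[A]={c}  FIRST[B]={b}
round 2: — fixpoint
  FIRST[S]={a,b,c}  FIRST[A]={c}  FIRST[B]={b}

FIRST(B) = ["b"]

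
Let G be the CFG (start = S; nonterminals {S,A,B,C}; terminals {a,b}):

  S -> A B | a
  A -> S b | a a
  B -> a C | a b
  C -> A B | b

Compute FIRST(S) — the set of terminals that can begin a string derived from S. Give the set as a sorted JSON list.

Compute FIRST by fixpoint:
[1]
  A via A→a a: +{a}
  B via B→a C: +{a}
  C via C→A B: +{a}
  C via C→b: +{b}
  S via S→A B: +{a}
  FIRST[S]={a}  FIRST[A]={a}  FIRST[B]={a}  FIRST[C]={a,b}
[2] — fixpoint
  FIRST[S]={a}  FIRST[A]={a}  FIRST[B]={a}  FIRST[C]={a,b}

FIRST(S) = ["a"]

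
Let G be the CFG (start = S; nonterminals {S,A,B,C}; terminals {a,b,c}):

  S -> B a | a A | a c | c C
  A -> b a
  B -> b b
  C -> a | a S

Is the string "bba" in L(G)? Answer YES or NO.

CNF form of G:
  S -> B T1 | T1 A | T1 T2 | T2 C
  A -> T0 T1
  B -> T0 T0
  C -> T1 S | a
  T0 -> b
  T1 -> a
  T2 -> c

CYK table (by increasing span):
  [0..0]={T0}  "b"  orig:{}
  [1..1]={T0}  "b"  orig:{}
  [2..2]={C,T1}  "a"  orig:{C}
  [0..1]={B}  "bb"
  [1..2]={A}  "ba"
  [0..2]={S}  "bba"

S ∈ T[0,2] ⇒ YES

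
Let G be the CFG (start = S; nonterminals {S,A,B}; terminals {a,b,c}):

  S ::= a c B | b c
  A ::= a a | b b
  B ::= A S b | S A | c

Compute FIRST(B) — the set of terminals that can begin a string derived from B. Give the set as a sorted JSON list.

FIRST iteration:
iter 1:
  A via A→a a: +{a}
  A via A→b b: +{b}
  B via B→A S b: +{a,b}
  B via B→c: +{c}
  S via S→a c B: +{a}
  S via S→b c: +{b}
  FIRST(S)={a,b}  FIRST(A)={a,b}  FIRST(B)={a,b,c}
iter 2: done
  FIRST(S)={a,b}  FIRST(A)={a,b}  FIRST(B)={a,b,c}

FIRST(B) = ["a", "b", "c"]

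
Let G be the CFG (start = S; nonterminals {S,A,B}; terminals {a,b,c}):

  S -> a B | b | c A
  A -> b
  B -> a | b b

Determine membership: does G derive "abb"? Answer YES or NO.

Convert to CNF:
  S -> T1 B | T2 A | b
  A -> b
  B -> T0 T0 | a
  T0 -> b
  T1 -> a
  T2 -> c

CYK table (by increasing span):
  [0..0]={B,T1}  "a"  orig:{B}
  [1..1]={A,S,T0}  "b"  orig:{A,S}
  [2..2]={A,S,T0}  "b"  orig:{A,S}
  [0..1]=∅  "ab"
  [1..2]={B}  "bb"
  [0..2]={S}  "abb"

S ∈ T[0,2] ⇒ YES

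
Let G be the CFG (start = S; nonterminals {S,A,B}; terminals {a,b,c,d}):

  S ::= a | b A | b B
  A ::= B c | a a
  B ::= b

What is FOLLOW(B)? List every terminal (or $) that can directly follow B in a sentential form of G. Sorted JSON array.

FIRST sets, iterate to fixpoint:
[1]
  A via A→a a: +{a}
  B via B→b: +{b}
  S via S→a: +{a}
  S via S→b A: +{b}
  S: {a,b}  A: {a}  B: {b}
[2]
  A via A→B c: +{b}
  S: {a,b}  A: {a,b}  B: {b}
[3] — fixpoint
  S: {a,b}  A: {a,b}  B: {b}

Compute FOLLOW by fixpoint:
initialize: $ ∈ FOLLOW(S)
round 1:
  A→B c: FOLLOW(B) ⊇ FIRST(c) = {c}; new: +{c}
  S→b A: FOLLOW(A) ⊇ FOLLOW(S) ⊇ {$}; new: +{$}
  S→b B: FOLLOW(B) ⊇ FOLLOW(S) ⊇ {$}; new: +{$}
  FOLLOW[S]={$}  FOLLOW[A]={$}  FOLLOW[B]={$,c}
round 2: — fixpoint
  FOLLOW[S]={$}  FOLLOW[A]={$}  FOLLOW[B]={$,c}

FOLLOW(B) = ["$", "c"]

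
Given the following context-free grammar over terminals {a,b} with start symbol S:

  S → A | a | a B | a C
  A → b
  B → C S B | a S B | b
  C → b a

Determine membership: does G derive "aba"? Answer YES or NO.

Convert to CNF:
  S -> T0 B | T0 C | a | b
  A -> b
  B -> C X2 | T0 X3 | b
  C -> T1 T0
  T0 -> a
  T1 -> b
  X2 -> S B
  X3 -> S B

Fill CYK table bottom-up:
  T[0,0] 'a' = {S,T0}  orig:{S}
  T[1,1] 'b' = {A,B,S,T1}  orig:{A,B,S}
  T[2,2] 'a' = {S,T0}  orig:{S}
  T[0,1] 'ab' = {S,X2,X3}  orig:{S}
  T[1,2] 'ba' = {C}
  T[0,2] 'aba' = {S}

S ∈ T[0,2] ⇒ YES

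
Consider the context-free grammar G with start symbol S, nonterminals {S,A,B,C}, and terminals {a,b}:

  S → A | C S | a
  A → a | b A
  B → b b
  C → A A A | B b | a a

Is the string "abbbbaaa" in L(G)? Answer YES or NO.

Convert to CNF:
  S -> C S | T0 A | a
  A -> T0 A | a
  B -> T0 T0
  C -> A X2 | B T0 | T1 T1
  T0 -> b
  T1 -> a
  X2 -> A A

Fill CYK table bottom-up:
  T[0,0] 'a' = {A,S,T1}  orig:{A,S}
  T[1,1] 'b' = {T0}  orig:{}
  T[2,2] 'b' = {T0}  orig:{}
  T[3,3] 'b' = {T0}  orig:{}
  T[4,4] 'b' = {T0}  orig:{}
  T[5,5] 'a' = {A,S,T1}  orig:{A,S}
  T[6,6] 'a' = {A,S,T1}  orig:{A,S}
  T[7,7] 'a' = {A,S,T1}  orig:{A,S}
  T[0,1] 'ab' = ∅
  T[1,2] 'bb' = {B}
  T[2,3] 'bb' = {B}
  T[3,4] 'bb' = {B}
  T[4,5] 'ba' = {A,S}
  T[5,6] 'aa' = {C,X2}  orig:{C}
  T[6,7] 'aa' = {C,X2}  orig:{C}
  T[0,2] 'abb' = ∅
  T[1,3] 'bbb' = {C}
  T[2,4] 'bbb' = {C}
  T[3,5] 'bba' = {A,S}
  T[4,6] 'baa' = {X2}  orig:{}
  T[5,7] 'aaa' = {C,S}
  T[0,3] 'abbb' = ∅
  T[1,4] 'bbbb' = ∅
  T[2,5] 'bbba' = {A,S}
  T[3,6] 'bbaa' = {X2}  orig:{}
  T[4,7] 'baaa' = {C}
  T[0,4] 'abbbb' = ∅
  T[1,5] 'bbbba' = {A,S}
  T[2,6] 'bbbaa' = {X2}  orig:{}
  T[3,7] 'bbaaa' = {C}
  T[0,5] 'abbbba' = {X2}  orig:{}
  T[1,6] 'bbbbaa' = {X2}  orig:{}
  T[2,7] 'bbbaaa' = {C,S}
  T[0,6] 'abbbbaa' = {C}
  T[1,7] 'bbbbaaa' = {C}
  T[0,7] 'abbbbaaa' = {S}

S ∈ T[0,7] ⇒ YES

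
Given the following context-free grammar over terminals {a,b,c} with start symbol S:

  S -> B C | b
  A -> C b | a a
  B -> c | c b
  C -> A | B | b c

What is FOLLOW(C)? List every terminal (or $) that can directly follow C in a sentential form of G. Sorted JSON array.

Compute FIRST by fixpoint:
round 1:
  A via A→a a: +{a}
  B via B→c: +{c}
  C via C→A: +{a}
  C via C→B: +{c}
  C via C→b c: +{b}
  S via S→B C: +{c}
  S via S→b: +{b}
  FIRST(S)={b,c}  FIRST(A)={a}  FIRST(B)={c}  FIRST(C)={a,b,c}
round 2:
  A via A→C b: +{b,c}
  FIRST(S)={b,c}  FIRST(A)={a,b,c}  FIRST(B)={c}  FIRST(C)={a,b,c}
round 3: — fixpoint
  FIRST(S)={b,c}  FIRST(A)={a,b,c}  FIRST(B)={c}  FIRST(C)={a,b,c}

Compute FOLLOW by fixpoint:
initialize: $ ∈ FOLLOW(S)
[1]
  A→C b: FOLLOW(C) ⊇ FIRST(b) = {b}; new: +{b}
  C→A: FOLLOW(A) ⊇ FOLLOW(C) ⊇ {b}; new: +{b}
  C→B: FOLLOW(B) ⊇ FOLLOW(C) ⊇ {b}; new: +{b}
  S→B C: FOLLOW(B) ⊇ FIRST(C) = {a,b,c}; new: +{a,c}
  S→B C: FOLLOW(C) ⊇ FOLLOW(S) ⊇ {$}; new: +{$}
  S: {$}  A: {b}  B: {a,b,c}  C: {$,b}
[2]
  C→A: FOLLOW(A) ⊇ FOLLOW(C) ⊇ {$,b}; new: +{$}
  C→B: FOLLOW(B) ⊇ FOLLOW(C) ⊇ {$,b}; new: +{$}
  S: {$}  A: {$,b}  B: {$,a,b,c}  C: {$,b}
[3] — fixpoint
  S: {$}  A: {$,b}  B: {$,a,b,c}  C: {$,b}

FOLLOW(C) = ["$", "b"]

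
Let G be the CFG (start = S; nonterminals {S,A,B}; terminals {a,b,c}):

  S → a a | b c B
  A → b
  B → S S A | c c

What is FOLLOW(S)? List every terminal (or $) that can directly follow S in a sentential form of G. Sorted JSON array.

FIRST sets, iterate to fixpoint:
pass 1:
  A via A→b: +{b}
  B via B→c c: +{c}
  S via S→a a: +{a}
  S via S→b c B: +{b}
  FIRST[S]={a,b}  FIRST[A]={b}  FIRST[B]={c}
pass 2:
  B via B→S S A: +{a,b}
  FIRST[S]={a,b}  FIRST[A]={b}  FIRST[B]={a,b,c}
pass 3: (stable)
  FIRST[S]={a,b}  FIRST[A]={b}  FIRST[B]={a,b,c}

FOLLOW sets:
initialize: $ ∈ FOLLOW(S)
round 1:
  B→S S A: FOLLOW(S) ⊇ FIRST(S) = {a,b}; new: +{a,b}
  S→b c B: FOLLOW(B) ⊇ FOLLOW(S) ⊇ {$,a,b}; new: +{$,a,b}
  S: {$,a,b}  A: {}  B: {$,a,b}
round 2:
  B→S S A: FOLLOW(A) ⊇ FOLLOW(B) ⊇ {$,a,b}; new: +{$,a,b}
  S: {$,a,b}  A: {$,a,b}  B: {$,a,b}
round 3: — fixpoint
  S: {$,a,b}  A: {$,a,b}  B: {$,a,b}

FOLLOW(S) = ["$", "a", "b"]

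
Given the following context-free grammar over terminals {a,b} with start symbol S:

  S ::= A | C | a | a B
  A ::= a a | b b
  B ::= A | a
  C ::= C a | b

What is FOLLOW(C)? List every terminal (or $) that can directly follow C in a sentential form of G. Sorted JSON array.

Compute FIRST by fixpoint:
[1]
  A via A→a a: +{a}
  A via A→b b: +{b}
  B via B→A: +{a,b}
  C via C→b: +{b}
  S via S→A: +{a,b}
  S: {a,b}  A: {a,b}  B: {a,b}  C: {b}
[2] (stable)
  S: {a,b}  A: {a,b}  B: {a,b}  C: {b}

FOLLOW iteration:
initialize: $ ∈ FOLLOW(S)
round 1:
  C→C a: FOLLOW(C) ⊇ FIRST(a) = {a}; new: +{a}
  S→A: FOLLOW(A) ⊇ FOLLOW(S) ⊇ {$}; new: +{$}
  S→C: FOLLOW(C) ⊇ FOLLOW(S) ⊇ {$}; new: +{$}
  S→a B: FOLLOW(B) ⊇ FOLLOW(S) ⊇ {$}; new: +{$}
  FOLLOW(S)={$}  FOLLOW(A)={$}  FOLLOW(B)={$}  FOLLOW(C)={$,a}
round 2: (stable)
  FOLLOW(S)={$}  FOLLOW(A)={$}  FOLLOW(B)={$}  FOLLOW(C)={$,a}

FOLLOW(C) = ["$", "a"]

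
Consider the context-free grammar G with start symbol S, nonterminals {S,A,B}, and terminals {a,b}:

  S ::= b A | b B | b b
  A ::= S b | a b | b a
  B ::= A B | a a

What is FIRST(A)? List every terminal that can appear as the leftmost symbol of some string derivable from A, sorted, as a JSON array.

FIRST iteration:
pass 1:
  A via A→a b: +{a}
  A via A→b a: +{b}
  B via B→A B: +{a,b}
  S via S→b A: +{b}
  S: {b}  A: {a,b}  B: {a,b}
pass 2: done
  S: {b}  A: {a,b}  B: {a,b}

FIRST(A) = ["a", "b"]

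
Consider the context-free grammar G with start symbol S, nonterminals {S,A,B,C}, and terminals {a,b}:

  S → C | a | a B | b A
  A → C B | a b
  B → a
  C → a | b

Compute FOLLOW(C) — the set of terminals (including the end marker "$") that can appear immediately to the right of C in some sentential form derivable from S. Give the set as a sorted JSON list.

Compute FIRST by fixpoint:
iter 1:
  A via A→a b: +{a}
  B via B→a: +{a}
  C via C→a: +{a}
  C via C→b: +{b}
  S via S→C: +{a,b}
  FIRST(S)={a,b}  FIRST(A)={a}  FIRST(B)={a}  FIRST(C)={a,b}
iter 2:
  A via A→C B: +{b}
  FIRST(S)={a,b}  FIRST(A)={a,b}  FIRST(B)={a}  FIRST(C)={a,b}
iter 3: (stable)
  FIRST(S)={a,b}  FIRST(A)={a,b}  FIRST(B)={a}  FIRST(C)={a,b}

FOLLOW sets:
seed FOLLOW(S) with $
pass 1:
  A→C B: FOLLOW(C) ⊇ FIRST(B) = {a}; new: +{a}
  S→C: FOLLOW(C) ⊇ FOLLOW(S) ⊇ {$}; new: +{$}
  S→a B: FOLLOW(B) ⊇ FOLLOW(S) ⊇ {$}; new: +{$}
  S→b A: FOLLOW(A) ⊇ FOLLOW(S) ⊇ {$}; new: +{$}
  FOLLOW[S]={$}  FOLLOW[A]={$}  FOLLOW[B]={$}  FOLLOW[C]={$,a}
pass 2: (stable)
  FOLLOW[S]={$}  FOLLOW[A]={$}  FOLLOW[B]={$}  FOLLOW[C]={$,a}

FOLLOW(C) = ["$", "a"]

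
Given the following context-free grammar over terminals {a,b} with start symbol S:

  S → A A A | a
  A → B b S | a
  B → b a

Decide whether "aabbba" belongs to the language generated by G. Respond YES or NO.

CNF form of G:
  S -> A X3 | a
  A -> B X2 | a
  B -> T0 T1
  T0 -> b
  T1 -> a
  X2 -> T0 S
  X3 -> A A

Fill CYK table bottom-up:
  cell(0,0) a: {A,S,T1}  orig:{A,S}
  cell(1,1) a: {A,S,T1}  orig:{A,S}
  cell(2,2) b: {T0}  orig:{}
  cell(3,3) b: {T0}  orig:{}
  cell(4,4) b: {T0}  orig:{}
  cell(5,5) a: {A,S,T1}  orig:{A,S}
  cell(0,1) aa: {X3}  orig:{}
  cell(1,2) ab: ∅
  cell(2,3) bb: ∅
  cell(3,4) bb: ∅
  cell(4,5) ba: {B,X2}  orig:{B}
  cell(0,2) aab: ∅
  cell(1,3) abb: ∅
  cell(2,4) bbb: ∅
  cell(3,5) bba: ∅
  cell(0,3) aabb: ∅
  cell(1,4) abbb: ∅
  cell(2,5) bbba: ∅
  cell(0,4) aabbb: ∅
  cell(1,5) abbba: ∅
  cell(0,5) aabbba: ∅

S ∉ T[0,5] ⇒ NO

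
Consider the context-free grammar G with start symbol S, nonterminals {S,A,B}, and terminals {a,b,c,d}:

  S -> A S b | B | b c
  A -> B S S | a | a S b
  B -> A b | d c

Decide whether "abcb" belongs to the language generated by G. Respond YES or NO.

CNF form of G:
  S -> A T1 | A X6 | T1 T3 | T2 T3
  A -> B X4 | T0 X5 | a
  B -> A T1 | T2 T3
  T0 -> a
  T1 -> b
  T2 -> d
  T3 -> c
  X4 -> S S
  X5 -> S T1
  X6 -> S T1

Fill CYK table bottom-up:
  T[0,0] 'a' = {A,T0}  orig:{A}
  T[1,1] 'b' = {T1}  orig:{}
  T[2,2] 'c' = {T3}  orig:{}
  T[3,3] 'b' = {T1}  orig:{}
  T[0,1] 'ab' = {B,S}
  T[1,2] 'bc' = {S}
  T[2,3] 'cb' = ∅
  T[0,2] 'abc' = ∅
  T[1,3] 'bcb' = {X5,X6}  orig:{}
  T[0,3] 'abcb' = {A,S}

S ∈ T[0,3] ⇒ YES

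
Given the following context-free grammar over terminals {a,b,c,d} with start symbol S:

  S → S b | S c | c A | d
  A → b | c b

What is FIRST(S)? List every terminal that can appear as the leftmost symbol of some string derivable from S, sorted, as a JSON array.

FIRST iteration:
[1]
  A via A→b: +{b}
  A via A→c b: +{c}
  S via S→c A: +{c}
  S via S→d: +{d}
  S: {c,d}  A: {b,c}
[2] — fixpoint
  S: {c,d}  A: {b,c}

FIRST(S) = ["c", "d"]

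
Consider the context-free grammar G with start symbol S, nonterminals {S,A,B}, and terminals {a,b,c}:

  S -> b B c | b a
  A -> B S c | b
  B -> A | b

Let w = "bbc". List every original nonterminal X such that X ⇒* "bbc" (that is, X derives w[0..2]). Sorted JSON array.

CNF form of G:
  S -> T1 T2 | T1 X5
  A -> B X3 | b
  B -> B X4 | b
  T0 -> c
  T1 -> b
  T2 -> a
  X3 -> S T0
  X4 -> S T0
  X5 -> B T0

CYK fill (cells [i..j] with 0 ≤ i ≤ j ≤ 2 only):
  [0..0]={A,B,T1}  "b"  orig:{A,B}
  [1..1]={A,B,T1}  "b"  orig:{A,B}
  [2..2]={T0}  "c"  orig:{}
  [0..1]=∅  "bb"
  [1..2]={X5}  "bc"  orig:{}
  [0..2]={S}  "bbc"

Original NTs in T[0,2] deriving "bbc": ["S"]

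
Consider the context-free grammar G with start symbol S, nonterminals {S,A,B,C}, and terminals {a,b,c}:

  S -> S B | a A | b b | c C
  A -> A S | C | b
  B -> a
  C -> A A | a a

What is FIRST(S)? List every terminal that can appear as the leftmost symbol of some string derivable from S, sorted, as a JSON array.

FIRST sets, iterate to fixpoint:
[1]
  A via A→b: +{b}
  B via B→a: +{a}
  C via C→A A: +{b}
  C via C→a a: +{a}
  S via S→a A: +{a}
  S via S→b b: +{b}
  S via S→c C: +{c}
  FIRST[S]={a,b,c}  FIRST[A]={b}  FIRST[B]={a}  FIRST[C]={a,b}
[2]
  A via A→C: +{a}
  FIRST[S]={a,b,c}  FIRST[A]={a,b}  FIRST[B]={a}  FIRST[C]={a,b}
[3] — fixpoint
  FIRST[S]={a,b,c}  FIRST[A]={a,b}  FIRST[B]={a}  FIRST[C]={a,b}

FIRST(S) = ["a", "b", "c"]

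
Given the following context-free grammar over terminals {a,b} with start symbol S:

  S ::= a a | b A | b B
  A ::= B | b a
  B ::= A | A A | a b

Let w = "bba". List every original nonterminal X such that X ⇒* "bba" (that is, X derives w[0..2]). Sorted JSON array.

CNF form of G:
  S -> T0 T0 | T1 A | T1 B
  A -> A A | T0 T1 | T1 T0
  B -> A A | T0 T1 | T1 T0
  T0 -> a
  T1 -> b

CYK fill — only the sub-triangle for w[0..2]:
  cell(0,0) b: {T1}  orig:{}
  cell(1,1) b: {T1}  orig:{}
  cell(2,2) a: {T0}  orig:{}
  cell(0,1) bb: ∅
  cell(1,2) ba: {A,B}
  cell(0,2) bba: {S}

Original NTs in T[0,2] deriving "bba": ["S"]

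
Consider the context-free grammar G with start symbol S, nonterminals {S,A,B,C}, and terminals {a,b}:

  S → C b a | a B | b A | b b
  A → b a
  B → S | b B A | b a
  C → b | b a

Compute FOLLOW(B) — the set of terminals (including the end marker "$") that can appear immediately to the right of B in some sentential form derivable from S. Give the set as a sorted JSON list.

FIRST sets, iterate to fixpoint:
pass 1:
  A via A→b a: +{b}
  B via B→b B A: +{b}
  C via C→b: +{b}
  S via S→C b a: +{b}
  S via S→a B: +{a}
  S: {a,b}  A: {b}  B: {b}  C: {b}
pass 2:
  B via B→S: +{a}
  S: {a,b}  A: {b}  B: {a,b}  C: {b}
pass 3: — fixpoint
  S: {a,b}  A: {b}  B: {a,b}  C: {b}

FOLLOW iteration:
FOLLOW(S) := {$}
pass 1:
  B→b B A: FOLLOW(B) ⊇ FIRST(A) = {b}; new: +{b}
  B→b B A: FOLLOW(A) ⊇ FOLLOW(B) ⊇ {b}; new: +{b}
  S→C b a: FOLLOW(C) ⊇ FIRST(b) = {b}; new: +{b}
  S→a B: FOLLOW(B) ⊇ FOLLOW(S) ⊇ {$}; new: +{$}
  S→b A: FOLLOW(A) ⊇ FOLLOW(S) ⊇ {$}; new: +{$}
  S: {$}  A: {$,b}  B: {$,b}  C: {b}
pass 2:
  B→S: FOLLOW(S) ⊇ FOLLOW(B) ⊇ {$,b}; new: +{b}
  S: {$,b}  A: {$,b}  B: {$,b}  C: {b}
pass 3: (no change)
  S: {$,b}  A: {$,b}  B: {$,b}  C: {b}

FOLLOW(B) = ["$", "b"]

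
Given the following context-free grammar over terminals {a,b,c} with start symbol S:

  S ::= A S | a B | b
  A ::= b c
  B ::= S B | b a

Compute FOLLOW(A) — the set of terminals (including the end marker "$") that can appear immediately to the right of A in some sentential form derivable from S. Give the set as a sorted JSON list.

FIRST iteration:
pass 1:
  A via A→b c: +{b}
  B via B→b a: +{b}
  S via S→A S: +{b}
  S via S→a B: +{a}
  S: {a,b}  A: {b}  B: {b}
pass 2:
  B via B→S B: +{a}
  S: {a,b}  A: {b}  B: {a,b}
pass 3: (stable)
  S: {a,b}  A: {b}  B: {a,b}

Compute FOLLOW by fixpoint:
seed FOLLOW(S) with $
iter 1:
  B→S B: FOLLOW(S) ⊇ FIRST(B) = {a,b}; new: +{a,b}
  S→A S: FOLLOW(A) ⊇ FIRST(S) = {a,b}; new: +{a,b}
  S→a B: FOLLOW(B) ⊇ FOLLOW(S) ⊇ {$,a,b}; new: +{$,a,b}
  FOLLOW[S]={$,a,b}  FOLLOW[A]={a,b}  FOLLOW[B]={$,a,b}
iter 2: (no change)
  FOLLOW[S]={$,a,b}  FOLLOW[A]={a,b}  FOLLOW[B]={$,a,b}

FOLLOW(A) = ["a", "b"]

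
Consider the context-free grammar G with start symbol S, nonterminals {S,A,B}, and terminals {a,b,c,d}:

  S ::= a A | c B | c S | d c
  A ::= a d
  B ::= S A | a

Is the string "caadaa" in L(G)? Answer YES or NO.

CNF form of G:
  S -> T0 A | T1 T2 | T2 B | T2 S
  A -> T0 T1
  B -> S A | a
  T0 -> a
  T1 -> d
  T2 -> c

CYK fill:
  T[0,0] 'c' = {T2}  orig:{}
  T[1,1] 'a' = {B,T0}  orig:{B}
  T[2,2] 'a' = {B,T0}  orig:{B}
  T[3,3] 'd' = {T1}  orig:{}
  T[4,4] 'a' = {B,T0}  orig:{B}
  T[5,5] 'a' = {B,T0}  orig:{B}
  T[0,1] 'ca' = {S}
  T[1,2] 'aa' = ∅
  T[2,3] 'ad' = {A}
  T[3,4] 'da' = ∅
  T[4,5] 'aa' = ∅
  T[0,2] 'caa' = ∅
  T[1,3] 'aad' = {S}
  T[2,4] 'ada' = ∅
  T[3,5] 'daa' = ∅
  T[0,3] 'caad' = {B,S}
  T[1,4] 'aada' = ∅
  T[2,5] 'adaa' = ∅
  T[0,4] 'caada' = ∅
  T[1,5] 'aadaa' = ∅
  T[0,5] 'caadaa' = ∅

S ∉ T[0,5] ⇒ NO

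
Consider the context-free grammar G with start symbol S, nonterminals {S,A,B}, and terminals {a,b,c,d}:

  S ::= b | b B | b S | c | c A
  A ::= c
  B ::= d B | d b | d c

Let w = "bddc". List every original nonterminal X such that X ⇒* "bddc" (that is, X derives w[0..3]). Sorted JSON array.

Convert to CNF:
  S -> T1 B | T1 S | T2 A | b | c
  A -> c
  B -> T0 B | T0 T1 | T0 T2
  T0 -> d
  T1 -> b
  T2 -> c

CYK table (by increasing span) — only the sub-triangle for w[0..3]:
  T[0,0] 'b' = {S,T1}  orig:{S}
  T[1,1] 'd' = {T0}  orig:{}
  T[2,2] 'd' = {T0}  orig:{}
  T[3,3] 'c' = {A,S,T2}  orig:{A,S}
  T[0,1] 'bd' = ∅
  T[1,2] 'dd' = ∅
  T[2,3] 'dc' = {B}
  T[0,2] 'bdd' = ∅
  T[1,3] 'ddc' = {B}
  T[0,3] 'bddc' = {S}

Original NTs in T[0,3] deriving "bddc": ["S"]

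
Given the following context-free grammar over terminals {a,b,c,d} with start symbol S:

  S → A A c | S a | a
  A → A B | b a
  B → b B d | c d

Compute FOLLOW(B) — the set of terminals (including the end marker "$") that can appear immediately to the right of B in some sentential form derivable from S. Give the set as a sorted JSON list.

FIRST iteration:
pass 1:
  A via A→b a: +{b}
  B via B→b B d: +{b}
  B via B→c d: +{c}
  S via S→A A c: +{b}
  S via S→a: +{a}
  S: {a,b}  A: {b}  B: {b,c}
pass 2: (no change)
  S: {a,b}  A: {b}  B: {b,c}

FOLLOW sets:
FOLLOW(S) := {$}
[1]
  A→A B: FOLLOW(A) ⊇ FIRST(B) = {b,c}; new: +{b,c}
  A→A B: FOLLOW(B) ⊇ FOLLOW(A) ⊇ {b,c}; new: +{b,c}
  B→b B d: FOLLOW(B) ⊇ FIRST(d) = {d}; new: +{d}
  S→S a: FOLLOW(S) ⊇ FIRST(a) = {a}; new: +{a}
  S: {$,a}  A: {b,c}  B: {b,c,d}
[2] (no change)
  S: {$,a}  A: {b,c}  B: {b,c,d}

FOLLOW(B) = ["b", "c", "d"]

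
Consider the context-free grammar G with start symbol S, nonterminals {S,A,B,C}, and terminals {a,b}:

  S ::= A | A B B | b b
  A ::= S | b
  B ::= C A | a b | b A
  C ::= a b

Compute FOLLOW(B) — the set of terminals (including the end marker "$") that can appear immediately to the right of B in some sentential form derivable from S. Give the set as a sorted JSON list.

FIRST sets, iterate to fixpoint:
[1]
  A via A→b: +{b}
  B via B→a b: +{a}
  B via B→b A: +{b}
  C via C→a b: +{a}
  S via S→A: +{b}
  FIRST(S)={b}  FIRST(A)={b}  FIRST(B)={a,b}  FIRST(C)={a}
[2] done
  FIRST(S)={b}  FIRST(A)={b}  FIRST(B)={a,b}  FIRST(C)={a}

FOLLOW sets:
seed FOLLOW(S) with $
round 1:
  B→C A: FOLLOW(C) ⊇ FIRST(A) = {b}; new: +{b}
  S→A: FOLLOW(A) ⊇ FOLLOW(S) ⊇ {$}; new: +{$}
  S→A B B: FOLLOW(A) ⊇ FIRST(B) = {a,b}; new: +{a,b}
  S→A B B: FOLLOW(B) ⊇ FIRST(B) = {a,b}; new: +{a,b}
  S→A B B: FOLLOW(B) ⊇ FOLLOW(S) ⊇ {$}; new: +{$}
  S: {$}  A: {$,a,b}  B: {$,a,b}  C: {b}
round 2:
  A→S: FOLLOW(S) ⊇ FOLLOW(A) ⊇ {$,a,b}; new: +{a,b}
  S: {$,a,b}  A: {$,a,b}  B: {$,a,b}  C: {b}
round 3: (stable)
  S: {$,a,b}  A: {$,a,b}  B: {$,a,b}  C: {b}

FOLLOW(B) = ["$", "a", "b"]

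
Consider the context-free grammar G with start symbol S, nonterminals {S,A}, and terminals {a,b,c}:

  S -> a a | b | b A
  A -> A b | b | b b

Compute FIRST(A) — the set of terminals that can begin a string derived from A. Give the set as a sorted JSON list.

FIRST iteration:
[1]
  A via A→b: +{b}
  S via S→a a: +{a}
  S via S→b: +{b}
  FIRST[S]={a,b}  FIRST[A]={b}
[2] (no change)
  FIRST[S]={a,b}  FIRST[A]={b}

FIRST(A) = ["b"]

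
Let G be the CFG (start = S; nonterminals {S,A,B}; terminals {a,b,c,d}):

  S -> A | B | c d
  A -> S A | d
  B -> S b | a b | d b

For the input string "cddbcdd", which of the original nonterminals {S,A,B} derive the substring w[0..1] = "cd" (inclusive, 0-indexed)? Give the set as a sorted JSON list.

CNF form of G:
  S -> S A | S T0 | T1 T0 | T2 T0 | T3 T2 | d
  A -> S A | d
  B -> S T0 | T1 T0 | T2 T0
  T0 -> b
  T1 -> a
  T2 -> d
  T3 -> c

Fill CYK table bottom-up — only the sub-triangle for w[0..1]:
  [0..0]={T3}  "c"  orig:{}
  [1..1]={A,S,T2}  "d"  orig:{A,S}
  [0..1]={S}  "cd"

Original NTs in T[0,1] deriving "cd": ["S"]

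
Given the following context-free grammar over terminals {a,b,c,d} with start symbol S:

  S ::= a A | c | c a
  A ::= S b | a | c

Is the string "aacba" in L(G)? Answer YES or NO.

Convert to CNF:
  S -> T1 A | T2 T1 | c
  A -> S T0 | a | c
  T0 -> b
  T1 -> a
  T2 -> c

CYK fill:
  cell(0,0) a: {A,T1}  orig:{A}
  cell(1,1) a: {A,T1}  orig:{A}
  cell(2,2) c: {A,S,T2}  orig:{A,S}
  cell(3,3) b: {T0}  orig:{}
  cell(4,4) a: {A,T1}  orig:{A}
  cell(0,1) aa: {S}
  cell(1,2) ac: {S}
  cell(2,3) cb: {A}
  cell(3,4) ba: ∅
  cell(0,2) aac: ∅
  cell(1,3) acb: {A,S}
  cell(2,4) cba: ∅
  cell(0,3) aacb: {S}
  cell(1,4) acba: ∅
  cell(0,4) aacba: ∅

S ∉ T[0,4] ⇒ NO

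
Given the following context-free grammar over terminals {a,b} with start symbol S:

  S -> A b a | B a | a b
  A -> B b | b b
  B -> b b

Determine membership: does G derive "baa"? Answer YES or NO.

Convert to CNF:
  S -> A X2 | B T1 | T1 T0
  A -> B T0 | T0 T0
  B -> T0 T0
  T0 -> b
  T1 -> a
  X2 -> T0 T1

Fill CYK table bottom-up:
  cell(0,0) b: {T0}  orig:{}
  cell(1,1) a: {T1}  orig:{}
  cell(2,2) a: {T1}  orig:{}
  cell(0,1) ba: {X2}  orig:{}
  cell(1,2) aa: ∅
  cell(0,2) baa: ∅

S ∉ T[0,2] ⇒ NO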